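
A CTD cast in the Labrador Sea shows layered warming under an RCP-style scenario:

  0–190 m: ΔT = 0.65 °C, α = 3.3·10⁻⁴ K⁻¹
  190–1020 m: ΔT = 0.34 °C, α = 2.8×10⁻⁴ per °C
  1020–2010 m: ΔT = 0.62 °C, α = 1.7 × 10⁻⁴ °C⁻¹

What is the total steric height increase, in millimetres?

0–190 m: 190 × 0.65 × 3.3×10⁻⁴ = 0.040755 m
830 × 0.34 × 2.8×10⁻⁴ = 0.079016 m
1020–2010 m: 1.7×10⁻⁴ × 0.62 × 990 = 0.104346 m
Δh = 0.040755 + 0.079016 + 0.104346 = 0.224117 m ≈ 220 mm

Δh = 220 mm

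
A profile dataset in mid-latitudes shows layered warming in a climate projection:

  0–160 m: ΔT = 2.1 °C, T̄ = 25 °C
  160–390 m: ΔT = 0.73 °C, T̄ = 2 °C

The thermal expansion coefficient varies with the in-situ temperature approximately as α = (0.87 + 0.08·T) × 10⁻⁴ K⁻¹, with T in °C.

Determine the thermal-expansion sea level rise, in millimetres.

Layer 1: α = (0.87 + 0.08×25)×10⁻⁴ = 2.87×10⁻⁴ K⁻¹
Layer 2: α = (0.87 + 0.08×2)×10⁻⁴ = 1.03×10⁻⁴ K⁻¹
0–160 m: 160 × 2.87×10⁻⁴ × 2.1 = 0.096432 m
Layer 2: 1.03×10⁻⁴ × 0.73 × 230 = 0.0172937 m
Δh = 0.096432 + 0.0172937 = 0.1137257 m

about 114 mm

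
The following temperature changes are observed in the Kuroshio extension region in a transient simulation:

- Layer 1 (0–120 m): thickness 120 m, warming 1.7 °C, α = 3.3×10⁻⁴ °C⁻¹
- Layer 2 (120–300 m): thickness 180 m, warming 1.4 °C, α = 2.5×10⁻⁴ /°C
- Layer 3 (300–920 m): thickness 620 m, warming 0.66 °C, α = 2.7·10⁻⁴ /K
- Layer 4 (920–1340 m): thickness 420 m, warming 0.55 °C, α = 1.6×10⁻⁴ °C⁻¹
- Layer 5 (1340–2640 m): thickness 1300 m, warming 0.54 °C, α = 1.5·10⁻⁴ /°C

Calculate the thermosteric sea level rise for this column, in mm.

1.7 × 3.3×10⁻⁴ × 120 = 0.06732 m
Layer 2: 1.4 × 180 × 2.5×10⁻⁴ = 0.06300 m
0.66 × 2.7×10⁻⁴ × 620 = 0.110484 m
920–1340 m: 420 × 1.6×10⁻⁴ × 0.55 = 0.03696 m
Layer 5: 1300 × 1.5×10⁻⁴ × 0.54 = 0.10530 m
Δh = 0.06732 + 0.06300 + 0.110484 + 0.03696 + 0.10530 = 0.383064 m

about 383 mm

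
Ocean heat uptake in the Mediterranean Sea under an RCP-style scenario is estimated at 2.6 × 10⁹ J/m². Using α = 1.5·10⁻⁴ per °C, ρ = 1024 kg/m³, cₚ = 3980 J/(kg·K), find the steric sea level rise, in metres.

Δh ≈ 0.096 m

Δh = αQ/(ρcₚ) = 1.5×10⁻⁴ × 2.6×10⁹ / (1024 × 3980) ≈ 0.095693 m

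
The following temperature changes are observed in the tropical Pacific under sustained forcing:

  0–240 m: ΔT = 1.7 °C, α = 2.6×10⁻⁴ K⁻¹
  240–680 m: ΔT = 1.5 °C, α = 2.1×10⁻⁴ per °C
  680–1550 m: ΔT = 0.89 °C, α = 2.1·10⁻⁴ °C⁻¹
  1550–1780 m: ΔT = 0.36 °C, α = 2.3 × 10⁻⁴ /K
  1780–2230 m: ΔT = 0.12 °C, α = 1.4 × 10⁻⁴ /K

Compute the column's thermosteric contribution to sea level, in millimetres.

430 mm of thermosteric rise

0–240 m: 2.6×10⁻⁴ × 1.7 × 240 = 0.10608 m
Layer 2: 2.1×10⁻⁴ × 440 × 1.5 = 0.13860 m
680–1550 m: 870 × 0.89 × 2.1×10⁻⁴ = 0.162603 m
Layer 4: 230 × 0.36 × 2.3×10⁻⁴ = 0.019044 m
Layer 5: 1.4×10⁻⁴ × 0.12 × 450 = 0.00756 m
Δh = 0.10608 + 0.13860 + 0.162603 + 0.019044 + 0.00756 = 0.433887 m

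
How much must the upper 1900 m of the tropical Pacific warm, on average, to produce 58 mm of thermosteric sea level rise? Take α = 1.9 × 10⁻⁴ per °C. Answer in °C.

0.161 °C

ΔT = Δh/(αH) = 0.058 / (1.9×10⁻⁴ × 1900) ≈ 0.1607 °C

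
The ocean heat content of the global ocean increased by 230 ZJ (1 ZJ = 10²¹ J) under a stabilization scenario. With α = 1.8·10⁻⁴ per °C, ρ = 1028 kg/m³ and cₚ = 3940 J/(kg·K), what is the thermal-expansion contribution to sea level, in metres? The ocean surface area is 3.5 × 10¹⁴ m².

Per unit area: Q = 230×10²¹ / (3.5×10¹⁴) ≈ 6.571×10⁸ J/m²
Δh = αQ/(ρcₚ) = 1.8×10⁻⁴ × 6.571×10⁸ / (1028 × 3940) ≈ 0.029202 m

0.029 m of thermosteric rise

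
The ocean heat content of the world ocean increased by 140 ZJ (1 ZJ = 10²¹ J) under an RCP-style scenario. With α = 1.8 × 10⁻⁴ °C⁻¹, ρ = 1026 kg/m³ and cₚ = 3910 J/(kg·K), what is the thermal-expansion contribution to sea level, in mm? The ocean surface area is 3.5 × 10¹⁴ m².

18 mm

Per unit area: Q = 140×10²¹ / (3.5×10¹⁴) = 4×10⁸ J/m²
Δh = αQ/(ρcₚ) = 1.8×10⁻⁴ × 4×10⁸ / (1026 × 3910) ≈ 0.017948 m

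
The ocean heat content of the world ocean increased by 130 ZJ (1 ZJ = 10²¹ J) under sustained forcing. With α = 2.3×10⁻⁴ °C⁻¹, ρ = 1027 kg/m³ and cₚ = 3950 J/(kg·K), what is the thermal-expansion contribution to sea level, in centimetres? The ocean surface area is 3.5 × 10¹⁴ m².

Per unit area: Q = 130×10²¹ / (3.5×10¹⁴) ≈ 3.714×10⁸ J/m²
Δh = αQ/(ρcₚ) = 2.3×10⁻⁴ × 3.714×10⁸ / (1027 × 3950) ≈ 0.021057 m

about 2.11 cm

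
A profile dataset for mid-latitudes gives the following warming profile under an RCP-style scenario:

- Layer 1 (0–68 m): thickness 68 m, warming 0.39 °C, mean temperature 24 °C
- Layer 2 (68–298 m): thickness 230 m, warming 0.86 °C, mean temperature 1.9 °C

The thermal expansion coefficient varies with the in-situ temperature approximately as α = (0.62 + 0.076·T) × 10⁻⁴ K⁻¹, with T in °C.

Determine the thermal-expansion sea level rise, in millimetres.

Layer 1: α = (0.62 + 0.076×24)×10⁻⁴ = 2.444×10⁻⁴ K⁻¹
Layer 2: α = (0.62 + 0.076×1.9)×10⁻⁴ = 0.7644×10⁻⁴ K⁻¹
68 × 2.444×10⁻⁴ × 0.39 = 0.006481488 m
0.7644×10⁻⁴ × 230 × 0.86 = 0.015119832 m
Δh = 0.006481488 + 0.015119832 = 0.02160132 m

Δh = 22 mm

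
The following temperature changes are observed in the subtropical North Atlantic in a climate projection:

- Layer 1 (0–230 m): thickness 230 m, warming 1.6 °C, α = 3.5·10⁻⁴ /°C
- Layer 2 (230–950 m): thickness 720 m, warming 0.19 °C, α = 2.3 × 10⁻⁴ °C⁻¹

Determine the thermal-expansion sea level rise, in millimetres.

0–230 m: 3.5×10⁻⁴ × 1.6 × 230 = 0.12880 m
0.19 × 2.3×10⁻⁴ × 720 = 0.031464 m
Δh = 0.12880 + 0.031464 = 0.160264 m

160 mm of thermosteric rise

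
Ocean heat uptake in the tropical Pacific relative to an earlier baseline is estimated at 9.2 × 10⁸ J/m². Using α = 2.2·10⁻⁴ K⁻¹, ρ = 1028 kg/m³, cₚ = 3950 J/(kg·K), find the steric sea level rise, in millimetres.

Δh = αQ/(ρcₚ) = 2.2×10⁻⁴ × 9.2×10⁸ / (1028 × 3950) ≈ 0.049845 m

49.8 mm of thermosteric rise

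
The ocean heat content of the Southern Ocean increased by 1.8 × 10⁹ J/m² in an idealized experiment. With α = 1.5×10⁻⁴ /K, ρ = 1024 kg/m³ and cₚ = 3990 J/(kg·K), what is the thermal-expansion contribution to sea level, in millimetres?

Δh = αQ/(ρcₚ) = 1.5×10⁻⁴ × 1.8×10⁹ / (1024 × 3990) ≈ 0.066083 m

66.1 mm of thermosteric rise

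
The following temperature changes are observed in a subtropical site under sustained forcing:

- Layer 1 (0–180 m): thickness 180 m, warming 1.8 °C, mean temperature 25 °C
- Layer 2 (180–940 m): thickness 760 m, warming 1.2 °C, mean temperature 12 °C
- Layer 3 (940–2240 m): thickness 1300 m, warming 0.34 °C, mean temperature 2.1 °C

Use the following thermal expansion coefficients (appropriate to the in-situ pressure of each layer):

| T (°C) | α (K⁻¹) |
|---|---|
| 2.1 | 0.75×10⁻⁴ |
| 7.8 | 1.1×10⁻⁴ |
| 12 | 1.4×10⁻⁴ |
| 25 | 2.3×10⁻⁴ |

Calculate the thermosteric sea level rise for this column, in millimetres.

Layer 1 at 25 °C → α = 2.3×10⁻⁴ K⁻¹
Layer 2 at 12 °C → α = 1.4×10⁻⁴ K⁻¹
Layer 3 at 2.1 °C → α = 0.75×10⁻⁴ K⁻¹
1.8 × 180 × 2.3×10⁻⁴ = 0.07452 m
Layer 2: 1.4×10⁻⁴ × 760 × 1.2 = 0.12768 m
Layer 3: 0.75×10⁻⁴ × 0.34 × 1300 = 0.03315 m
Δh = 0.07452 + 0.12768 + 0.03315 = 0.23535 m ≈ 240 mm

240 mm of thermosteric rise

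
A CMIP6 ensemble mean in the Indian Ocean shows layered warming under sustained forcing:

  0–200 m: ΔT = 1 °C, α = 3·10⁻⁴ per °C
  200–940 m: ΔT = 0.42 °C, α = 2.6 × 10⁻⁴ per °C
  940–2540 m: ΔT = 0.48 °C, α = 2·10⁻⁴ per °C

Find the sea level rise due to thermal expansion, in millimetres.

1 × 3×10⁻⁴ × 200 = 0.06000 m
200–940 m: 0.42 × 2.6×10⁻⁴ × 740 = 0.080808 m
Layer 3: 0.48 × 2×10⁻⁴ × 1600 = 0.15360 m
Δh = 0.06000 + 0.080808 + 0.15360 = 0.294408 m

Δh = 290 mm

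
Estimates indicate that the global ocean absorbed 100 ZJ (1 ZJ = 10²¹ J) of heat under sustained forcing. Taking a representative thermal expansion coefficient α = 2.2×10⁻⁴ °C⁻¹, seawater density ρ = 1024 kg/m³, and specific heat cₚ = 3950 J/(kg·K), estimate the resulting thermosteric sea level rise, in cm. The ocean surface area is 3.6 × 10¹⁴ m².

Δh = 1.51 cm

Per unit area: Q = 100×10²¹ / (3.6×10¹⁴) ≈ 2.778×10⁸ J/m²
Δh = αQ/(ρcₚ) = 2.2×10⁻⁴ × 2.778×10⁸ / (1024 × 3950) ≈ 0.01511 m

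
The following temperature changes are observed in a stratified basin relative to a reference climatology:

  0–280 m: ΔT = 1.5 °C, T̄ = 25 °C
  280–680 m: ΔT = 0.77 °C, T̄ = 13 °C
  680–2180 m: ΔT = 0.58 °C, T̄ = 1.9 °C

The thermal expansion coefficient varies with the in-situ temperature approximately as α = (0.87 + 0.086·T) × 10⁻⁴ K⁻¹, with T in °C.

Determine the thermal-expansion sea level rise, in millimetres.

Layer 1: α = (0.87 + 0.086×25)×10⁻⁴ = 3.02×10⁻⁴ K⁻¹
Layer 2: α = (0.87 + 0.086×13)×10⁻⁴ = 1.988×10⁻⁴ K⁻¹
Layer 3: α = (0.87 + 0.086×1.9)×10⁻⁴ = 1.0334×10⁻⁴ K⁻¹
280 × 1.5 × 3.02×10⁻⁴ = 0.12684 m
400 × 1.988×10⁻⁴ × 0.77 = 0.0612304 m
680–2180 m: 1500 × 1.0334×10⁻⁴ × 0.58 = 0.0899058 m
Δh = 0.12684 + 0.0612304 + 0.0899058 = 0.2779762 m ≈ 278 mm

about 278 mm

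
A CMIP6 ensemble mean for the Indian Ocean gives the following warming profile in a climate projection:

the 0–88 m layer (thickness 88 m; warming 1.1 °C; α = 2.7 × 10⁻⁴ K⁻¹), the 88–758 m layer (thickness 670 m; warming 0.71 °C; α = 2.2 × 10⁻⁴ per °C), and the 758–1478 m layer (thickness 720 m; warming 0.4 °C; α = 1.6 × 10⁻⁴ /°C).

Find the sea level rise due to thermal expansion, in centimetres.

Δh ≈ 18 cm

Layer 1: 88 × 1.1 × 2.7×10⁻⁴ = 0.026136 m
88–758 m: 0.71 × 670 × 2.2×10⁻⁴ = 0.104654 m
Layer 3: 1.6×10⁻⁴ × 0.4 × 720 = 0.04608 m
Δh = 0.026136 + 0.104654 + 0.04608 = 0.17687 m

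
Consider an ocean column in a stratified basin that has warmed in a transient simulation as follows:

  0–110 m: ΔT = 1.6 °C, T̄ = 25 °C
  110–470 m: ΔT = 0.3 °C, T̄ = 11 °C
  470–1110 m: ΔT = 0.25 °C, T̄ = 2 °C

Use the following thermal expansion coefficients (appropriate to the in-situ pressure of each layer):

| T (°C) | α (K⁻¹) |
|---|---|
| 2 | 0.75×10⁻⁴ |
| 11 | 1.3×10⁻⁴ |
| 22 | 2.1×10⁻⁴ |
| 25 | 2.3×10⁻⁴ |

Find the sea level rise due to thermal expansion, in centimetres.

6.65 cm

Layer 1 at 25 °C → α = 2.3×10⁻⁴ K⁻¹
Layer 2 at 11 °C → α = 1.3×10⁻⁴ K⁻¹
Layer 3 at 2 °C → α = 0.75×10⁻⁴ K⁻¹
Layer 1: 110 × 1.6 × 2.3×10⁻⁴ = 0.04048 m
360 × 1.3×10⁻⁴ × 0.3 = 0.01404 m
0.25 × 0.75×10⁻⁴ × 640 = 0.01200 m
Δh = 0.04048 + 0.01404 + 0.01200 = 0.06652 m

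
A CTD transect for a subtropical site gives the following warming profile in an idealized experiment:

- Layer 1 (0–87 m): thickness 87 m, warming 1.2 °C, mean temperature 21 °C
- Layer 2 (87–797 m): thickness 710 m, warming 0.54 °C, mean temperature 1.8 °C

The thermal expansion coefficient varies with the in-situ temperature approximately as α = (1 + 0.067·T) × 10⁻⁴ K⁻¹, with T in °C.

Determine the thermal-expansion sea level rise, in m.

Layer 1: α = (1 + 0.067×21)×10⁻⁴ = 2.407×10⁻⁴ K⁻¹
Layer 2: α = (1 + 0.067×1.8)×10⁻⁴ = 1.1206×10⁻⁴ K⁻¹
0–87 m: 87 × 1.2 × 2.407×10⁻⁴ = 0.02512908 m
87–797 m: 710 × 1.1206×10⁻⁴ × 0.54 = 0.042963804 m
Δh = 0.02512908 + 0.042963804 = 0.068092884 m ≈ 0.0681 m

Δh ≈ 0.0681 m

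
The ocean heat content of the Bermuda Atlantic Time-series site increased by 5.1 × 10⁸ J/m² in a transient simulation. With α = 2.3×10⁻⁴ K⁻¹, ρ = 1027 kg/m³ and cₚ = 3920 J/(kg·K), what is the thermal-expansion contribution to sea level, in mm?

29 mm

Δh = αQ/(ρcₚ) = 2.3×10⁻⁴ × 5.1×10⁸ / (1027 × 3920) ≈ 0.029137 m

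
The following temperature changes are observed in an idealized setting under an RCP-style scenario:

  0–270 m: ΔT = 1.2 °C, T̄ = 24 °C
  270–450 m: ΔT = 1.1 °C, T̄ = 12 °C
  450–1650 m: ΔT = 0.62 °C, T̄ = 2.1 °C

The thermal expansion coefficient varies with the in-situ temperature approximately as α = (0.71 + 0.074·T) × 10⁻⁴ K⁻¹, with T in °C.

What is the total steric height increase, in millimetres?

Layer 1: α = (0.71 + 0.074×24)×10⁻⁴ = 2.486×10⁻⁴ K⁻¹
Layer 2: α = (0.71 + 0.074×12)×10⁻⁴ = 1.598×10⁻⁴ K⁻¹
Layer 3: α = (0.71 + 0.074×2.1)×10⁻⁴ = 0.8654×10⁻⁴ K⁻¹
0–270 m: 2.486×10⁻⁴ × 270 × 1.2 = 0.0805464 m
1.1 × 180 × 1.598×10⁻⁴ = 0.0316404 m
1200 × 0.62 × 0.8654×10⁻⁴ = 0.06438576 m
Δh = 0.0805464 + 0.0316404 + 0.06438576 = 0.17657256 m

about 177 mm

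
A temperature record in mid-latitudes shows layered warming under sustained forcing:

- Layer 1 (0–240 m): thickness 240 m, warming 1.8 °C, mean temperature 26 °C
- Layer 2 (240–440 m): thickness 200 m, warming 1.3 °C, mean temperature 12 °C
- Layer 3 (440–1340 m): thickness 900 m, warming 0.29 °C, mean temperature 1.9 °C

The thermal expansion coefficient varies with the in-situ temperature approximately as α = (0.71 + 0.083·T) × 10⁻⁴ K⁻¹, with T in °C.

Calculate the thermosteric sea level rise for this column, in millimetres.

Layer 1: α = (0.71 + 0.083×26)×10⁻⁴ = 2.868×10⁻⁴ K⁻¹
Layer 2: α = (0.71 + 0.083×12)×10⁻⁴ = 1.706×10⁻⁴ K⁻¹
Layer 3: α = (0.71 + 0.083×1.9)×10⁻⁴ = 0.8677×10⁻⁴ K⁻¹
0–240 m: 240 × 1.8 × 2.868×10⁻⁴ = 0.1238976 m
200 × 1.706×10⁻⁴ × 1.3 = 0.044356 m
0.8677×10⁻⁴ × 900 × 0.29 = 0.02264697 m
Δh = 0.1238976 + 0.044356 + 0.02264697 = 0.19090057 m

Δh ≈ 191 mm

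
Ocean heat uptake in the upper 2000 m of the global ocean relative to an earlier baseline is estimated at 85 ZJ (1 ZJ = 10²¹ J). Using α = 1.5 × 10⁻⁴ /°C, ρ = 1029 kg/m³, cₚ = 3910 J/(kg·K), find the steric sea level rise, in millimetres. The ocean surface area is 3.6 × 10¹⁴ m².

Δh = 8.80 mm

Per unit area: Q = 85×10²¹ / (3.6×10¹⁴) ≈ 2.361×10⁸ J/m²
Δh = αQ/(ρcₚ) = 1.5×10⁻⁴ × 2.361×10⁸ / (1029 × 3910) ≈ 0.0088023 m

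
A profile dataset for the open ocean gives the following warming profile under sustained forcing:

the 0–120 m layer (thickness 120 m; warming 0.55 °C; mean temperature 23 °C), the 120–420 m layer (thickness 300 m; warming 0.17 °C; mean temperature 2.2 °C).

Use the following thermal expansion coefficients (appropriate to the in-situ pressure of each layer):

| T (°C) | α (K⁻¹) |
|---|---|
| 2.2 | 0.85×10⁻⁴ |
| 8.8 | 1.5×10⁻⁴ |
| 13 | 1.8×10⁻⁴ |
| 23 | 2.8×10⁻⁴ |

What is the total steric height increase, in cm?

Layer 1 at 23 °C → α = 2.8×10⁻⁴ K⁻¹
Layer 2 at 2.2 °C → α = 0.85×10⁻⁴ K⁻¹
Layer 1: 0.55 × 2.8×10⁻⁴ × 120 = 0.01848 m
120–420 m: 300 × 0.17 × 0.85×10⁻⁴ = 0.004335 m
Δh = 0.01848 + 0.004335 = 0.022815 m ≈ 2.28 cm

2.28 cm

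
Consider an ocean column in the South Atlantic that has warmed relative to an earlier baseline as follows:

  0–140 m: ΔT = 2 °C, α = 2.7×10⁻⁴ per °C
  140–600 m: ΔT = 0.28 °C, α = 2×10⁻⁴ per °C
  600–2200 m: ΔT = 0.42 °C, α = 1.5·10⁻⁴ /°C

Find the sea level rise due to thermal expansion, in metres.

Δh ≈ 0.202 m

Layer 1: 2 × 2.7×10⁻⁴ × 140 = 0.07560 m
Layer 2: 460 × 0.28 × 2×10⁻⁴ = 0.02576 m
1.5×10⁻⁴ × 0.42 × 1600 = 0.10080 m
Δh = 0.07560 + 0.02576 + 0.10080 = 0.20216 m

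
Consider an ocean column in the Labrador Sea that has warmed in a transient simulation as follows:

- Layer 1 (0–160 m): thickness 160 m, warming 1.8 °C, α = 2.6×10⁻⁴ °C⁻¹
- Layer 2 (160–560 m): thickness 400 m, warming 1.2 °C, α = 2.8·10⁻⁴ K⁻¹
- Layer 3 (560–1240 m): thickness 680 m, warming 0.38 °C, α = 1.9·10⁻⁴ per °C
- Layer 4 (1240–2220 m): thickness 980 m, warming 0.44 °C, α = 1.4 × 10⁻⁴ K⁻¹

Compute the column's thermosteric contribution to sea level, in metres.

0–160 m: 2.6×10⁻⁴ × 160 × 1.8 = 0.07488 m
400 × 1.2 × 2.8×10⁻⁴ = 0.13440 m
0.38 × 680 × 1.9×10⁻⁴ = 0.049096 m
1240–2220 m: 1.4×10⁻⁴ × 0.44 × 980 = 0.060368 m
Δh = 0.07488 + 0.13440 + 0.049096 + 0.060368 = 0.318744 m ≈ 0.32 m

Δh ≈ 0.32 m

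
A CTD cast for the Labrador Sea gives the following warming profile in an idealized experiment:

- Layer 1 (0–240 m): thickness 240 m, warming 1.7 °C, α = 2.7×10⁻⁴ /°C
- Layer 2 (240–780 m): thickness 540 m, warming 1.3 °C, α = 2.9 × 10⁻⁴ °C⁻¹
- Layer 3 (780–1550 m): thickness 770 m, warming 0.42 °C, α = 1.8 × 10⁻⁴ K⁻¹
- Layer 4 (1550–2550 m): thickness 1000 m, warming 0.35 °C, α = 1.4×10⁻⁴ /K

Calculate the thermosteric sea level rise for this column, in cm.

Δh = 42.1 cm

2.7×10⁻⁴ × 240 × 1.7 = 0.11016 m
Layer 2: 540 × 2.9×10⁻⁴ × 1.3 = 0.20358 m
Layer 3: 770 × 1.8×10⁻⁴ × 0.42 = 0.058212 m
Layer 4: 1000 × 1.4×10⁻⁴ × 0.35 = 0.04900 m
Δh = 0.11016 + 0.20358 + 0.058212 + 0.04900 = 0.420952 m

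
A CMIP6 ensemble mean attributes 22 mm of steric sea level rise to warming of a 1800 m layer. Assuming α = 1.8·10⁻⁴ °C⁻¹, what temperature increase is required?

ΔT ≈ 0.068 K

ΔT = Δh/(αH) = 0.022 / (1.8×10⁻⁴ × 1800) ≈ 0.06790 K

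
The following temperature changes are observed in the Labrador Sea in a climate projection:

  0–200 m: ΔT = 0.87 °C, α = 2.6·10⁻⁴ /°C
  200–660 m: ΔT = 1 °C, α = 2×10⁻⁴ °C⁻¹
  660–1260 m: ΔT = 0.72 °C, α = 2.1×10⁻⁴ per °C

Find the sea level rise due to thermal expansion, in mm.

about 228 mm

0.87 × 200 × 2.6×10⁻⁴ = 0.04524 m
2×10⁻⁴ × 1 × 460 = 0.09200 m
0.72 × 600 × 2.1×10⁻⁴ = 0.09072 m
Δh = 0.04524 + 0.09200 + 0.09072 = 0.22796 m ≈ 228 mm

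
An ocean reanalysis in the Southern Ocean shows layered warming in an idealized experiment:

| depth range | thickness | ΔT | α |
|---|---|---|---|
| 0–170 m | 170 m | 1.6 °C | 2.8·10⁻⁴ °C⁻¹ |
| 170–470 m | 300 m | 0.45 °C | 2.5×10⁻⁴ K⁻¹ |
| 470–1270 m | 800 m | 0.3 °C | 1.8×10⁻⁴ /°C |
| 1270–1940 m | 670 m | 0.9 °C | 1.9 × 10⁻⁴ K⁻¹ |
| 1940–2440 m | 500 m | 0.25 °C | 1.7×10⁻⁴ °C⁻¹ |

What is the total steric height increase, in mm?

Layer 1: 1.6 × 2.8×10⁻⁴ × 170 = 0.07616 m
300 × 0.45 × 2.5×10⁻⁴ = 0.03375 m
470–1270 m: 800 × 0.3 × 1.8×10⁻⁴ = 0.04320 m
Layer 4: 0.9 × 670 × 1.9×10⁻⁴ = 0.11457 m
Layer 5: 0.25 × 1.7×10⁻⁴ × 500 = 0.02125 m
Δh = 0.07616 + 0.03375 + 0.04320 + 0.11457 + 0.02125 = 0.28893 m

Δh = 289 mm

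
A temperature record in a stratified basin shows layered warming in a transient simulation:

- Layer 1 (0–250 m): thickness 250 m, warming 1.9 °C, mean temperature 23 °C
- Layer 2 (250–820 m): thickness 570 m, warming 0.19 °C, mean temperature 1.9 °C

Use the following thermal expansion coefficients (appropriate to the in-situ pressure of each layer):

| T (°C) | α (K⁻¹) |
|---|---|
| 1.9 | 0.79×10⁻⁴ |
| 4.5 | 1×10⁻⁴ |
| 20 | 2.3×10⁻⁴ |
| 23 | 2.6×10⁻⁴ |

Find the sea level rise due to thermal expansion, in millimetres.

132 mm

Layer 1 at 23 °C → α = 2.6×10⁻⁴ K⁻¹
Layer 2 at 1.9 °C → α = 0.79×10⁻⁴ K⁻¹
0–250 m: 250 × 2.6×10⁻⁴ × 1.9 = 0.12350 m
Layer 2: 0.19 × 570 × 0.79×10⁻⁴ = 0.0085557 m
Δh = 0.12350 + 0.0085557 = 0.1320557 m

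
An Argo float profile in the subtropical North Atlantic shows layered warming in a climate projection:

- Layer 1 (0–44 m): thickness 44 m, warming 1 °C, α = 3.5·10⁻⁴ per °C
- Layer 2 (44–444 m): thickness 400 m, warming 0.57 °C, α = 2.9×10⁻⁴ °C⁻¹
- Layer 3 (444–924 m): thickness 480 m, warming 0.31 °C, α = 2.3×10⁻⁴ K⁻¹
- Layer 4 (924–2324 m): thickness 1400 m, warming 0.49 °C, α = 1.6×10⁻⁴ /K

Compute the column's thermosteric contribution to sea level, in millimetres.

Layer 1: 3.5×10⁻⁴ × 1 × 44 = 0.01540 m
Layer 2: 400 × 2.9×10⁻⁴ × 0.57 = 0.06612 m
0.31 × 480 × 2.3×10⁻⁴ = 0.034224 m
1400 × 0.49 × 1.6×10⁻⁴ = 0.10976 m
Δh = 0.01540 + 0.06612 + 0.034224 + 0.10976 = 0.225504 m

226 mm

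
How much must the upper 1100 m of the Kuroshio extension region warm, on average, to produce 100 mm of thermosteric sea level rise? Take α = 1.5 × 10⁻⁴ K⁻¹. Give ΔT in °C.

ΔT = Δh/(αH) = 0.1 / (1.5×10⁻⁴ × 1100) ≈ 0.6061 °C

about 0.606 °C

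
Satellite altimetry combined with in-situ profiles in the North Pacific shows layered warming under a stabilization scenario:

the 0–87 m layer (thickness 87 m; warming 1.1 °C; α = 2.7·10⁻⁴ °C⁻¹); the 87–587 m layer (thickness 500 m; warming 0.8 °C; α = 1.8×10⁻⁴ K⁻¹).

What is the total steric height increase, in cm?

9.8 cm of thermosteric rise

Layer 1: 1.1 × 87 × 2.7×10⁻⁴ = 0.025839 m
500 × 0.8 × 1.8×10⁻⁴ = 0.07200 m
Δh = 0.025839 + 0.07200 = 0.097839 m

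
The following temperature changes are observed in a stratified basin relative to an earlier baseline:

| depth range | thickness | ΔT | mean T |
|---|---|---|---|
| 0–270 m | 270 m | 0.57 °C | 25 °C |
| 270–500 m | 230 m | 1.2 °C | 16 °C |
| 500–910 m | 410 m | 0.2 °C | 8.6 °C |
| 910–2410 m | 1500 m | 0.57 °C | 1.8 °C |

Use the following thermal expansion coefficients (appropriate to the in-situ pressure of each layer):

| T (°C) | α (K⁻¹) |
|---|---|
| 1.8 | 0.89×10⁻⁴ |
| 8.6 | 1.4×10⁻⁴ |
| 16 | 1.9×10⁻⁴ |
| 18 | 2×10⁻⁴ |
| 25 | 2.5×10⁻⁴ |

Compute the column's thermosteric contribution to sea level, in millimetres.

Layer 1 at 25 °C → α = 2.5×10⁻⁴ K⁻¹
Layer 2 at 16 °C → α = 1.9×10⁻⁴ K⁻¹
Layer 3 at 8.6 °C → α = 1.4×10⁻⁴ K⁻¹
Layer 4 at 1.8 °C → α = 0.89×10⁻⁴ K⁻¹
0–270 m: 2.5×10⁻⁴ × 270 × 0.57 = 0.038475 m
1.9×10⁻⁴ × 230 × 1.2 = 0.05244 m
500–910 m: 410 × 1.4×10⁻⁴ × 0.2 = 0.01148 m
0.57 × 1500 × 0.89×10⁻⁴ = 0.076095 m
Δh = 0.038475 + 0.05244 + 0.01148 + 0.076095 = 0.17849 m ≈ 178 mm

Δh = 178 mm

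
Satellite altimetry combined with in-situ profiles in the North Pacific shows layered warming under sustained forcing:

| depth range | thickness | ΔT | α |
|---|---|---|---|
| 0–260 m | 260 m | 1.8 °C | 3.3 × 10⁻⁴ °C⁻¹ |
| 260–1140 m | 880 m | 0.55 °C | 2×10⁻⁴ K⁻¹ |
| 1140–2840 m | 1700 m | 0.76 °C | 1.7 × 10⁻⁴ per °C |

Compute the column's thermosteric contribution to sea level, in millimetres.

0–260 m: 1.8 × 3.3×10⁻⁴ × 260 = 0.15444 m
260–1140 m: 880 × 2×10⁻⁴ × 0.55 = 0.09680 m
0.76 × 1.7×10⁻⁴ × 1700 = 0.21964 m
Δh = 0.15444 + 0.09680 + 0.21964 = 0.47088 m ≈ 471 mm

about 471 mm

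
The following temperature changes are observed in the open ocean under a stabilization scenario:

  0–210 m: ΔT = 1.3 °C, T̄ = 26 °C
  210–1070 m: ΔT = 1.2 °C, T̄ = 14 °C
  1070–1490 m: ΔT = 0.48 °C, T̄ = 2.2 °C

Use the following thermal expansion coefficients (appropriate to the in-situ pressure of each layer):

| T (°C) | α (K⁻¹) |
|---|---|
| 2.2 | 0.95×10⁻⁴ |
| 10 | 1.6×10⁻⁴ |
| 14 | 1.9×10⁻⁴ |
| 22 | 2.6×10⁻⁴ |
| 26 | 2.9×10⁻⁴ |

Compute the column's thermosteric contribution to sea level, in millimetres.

Layer 1 at 26 °C → α = 2.9×10⁻⁴ K⁻¹
Layer 2 at 14 °C → α = 1.9×10⁻⁴ K⁻¹
Layer 3 at 2.2 °C → α = 0.95×10⁻⁴ K⁻¹
Layer 1: 1.3 × 210 × 2.9×10⁻⁴ = 0.07917 m
210–1070 m: 860 × 1.9×10⁻⁴ × 1.2 = 0.19608 m
0.95×10⁻⁴ × 0.48 × 420 = 0.019152 m
Δh = 0.07917 + 0.19608 + 0.019152 = 0.294402 m

294 mm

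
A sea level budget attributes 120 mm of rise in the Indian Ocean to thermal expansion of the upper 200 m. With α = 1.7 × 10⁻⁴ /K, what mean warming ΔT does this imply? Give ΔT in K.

ΔT = Δh/(αH) = 0.12 / (1.7×10⁻⁴ × 200) ≈ 3.529 K

about 3.53 K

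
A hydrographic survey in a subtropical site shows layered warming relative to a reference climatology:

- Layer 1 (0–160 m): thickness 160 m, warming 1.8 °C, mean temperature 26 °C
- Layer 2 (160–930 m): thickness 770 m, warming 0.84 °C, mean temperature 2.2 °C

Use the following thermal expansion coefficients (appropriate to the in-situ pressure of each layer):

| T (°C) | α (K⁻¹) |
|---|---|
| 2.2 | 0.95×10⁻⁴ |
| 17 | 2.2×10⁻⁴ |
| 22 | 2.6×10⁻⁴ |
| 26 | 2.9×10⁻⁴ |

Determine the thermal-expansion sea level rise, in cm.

Layer 1 at 26 °C → α = 2.9×10⁻⁴ K⁻¹
Layer 2 at 2.2 °C → α = 0.95×10⁻⁴ K⁻¹
Layer 1: 1.8 × 2.9×10⁻⁴ × 160 = 0.08352 m
160–930 m: 0.84 × 770 × 0.95×10⁻⁴ = 0.061446 m
Δh = 0.08352 + 0.061446 = 0.144966 m

14 cm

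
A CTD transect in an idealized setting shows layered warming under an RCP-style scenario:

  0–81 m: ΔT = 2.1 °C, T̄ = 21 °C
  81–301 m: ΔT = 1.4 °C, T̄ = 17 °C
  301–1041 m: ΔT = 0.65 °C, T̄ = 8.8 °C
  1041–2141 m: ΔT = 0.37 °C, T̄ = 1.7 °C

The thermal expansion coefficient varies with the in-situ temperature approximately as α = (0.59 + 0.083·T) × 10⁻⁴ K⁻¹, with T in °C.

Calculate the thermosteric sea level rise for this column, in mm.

Layer 1: α = (0.59 + 0.083×21)×10⁻⁴ = 2.333×10⁻⁴ K⁻¹
Layer 2: α = (0.59 + 0.083×17)×10⁻⁴ = 2.001×10⁻⁴ K⁻¹
Layer 3: α = (0.59 + 0.083×8.8)×10⁻⁴ = 1.3204×10⁻⁴ K⁻¹
Layer 4: α = (0.59 + 0.083×1.7)×10⁻⁴ = 0.7311×10⁻⁴ K⁻¹
Layer 1: 2.333×10⁻⁴ × 81 × 2.1 = 0.03968433 m
Layer 2: 220 × 1.4 × 2.001×10⁻⁴ = 0.0616308 m
Layer 3: 1.3204×10⁻⁴ × 0.65 × 740 = 0.06351124 m
1100 × 0.7311×10⁻⁴ × 0.37 = 0.02975577 m
Δh = 0.03968433 + 0.0616308 + 0.06351124 + 0.02975577 = 0.19458214 m

about 195 mm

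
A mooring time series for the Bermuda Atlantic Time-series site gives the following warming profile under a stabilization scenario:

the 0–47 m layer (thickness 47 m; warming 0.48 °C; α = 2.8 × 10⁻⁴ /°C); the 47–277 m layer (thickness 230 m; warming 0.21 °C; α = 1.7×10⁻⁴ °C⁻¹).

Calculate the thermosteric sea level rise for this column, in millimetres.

0–47 m: 47 × 0.48 × 2.8×10⁻⁴ = 0.0063168 m
47–277 m: 0.21 × 230 × 1.7×10⁻⁴ = 0.008211 m
Δh = 0.0063168 + 0.008211 = 0.0145278 m

about 14.5 mm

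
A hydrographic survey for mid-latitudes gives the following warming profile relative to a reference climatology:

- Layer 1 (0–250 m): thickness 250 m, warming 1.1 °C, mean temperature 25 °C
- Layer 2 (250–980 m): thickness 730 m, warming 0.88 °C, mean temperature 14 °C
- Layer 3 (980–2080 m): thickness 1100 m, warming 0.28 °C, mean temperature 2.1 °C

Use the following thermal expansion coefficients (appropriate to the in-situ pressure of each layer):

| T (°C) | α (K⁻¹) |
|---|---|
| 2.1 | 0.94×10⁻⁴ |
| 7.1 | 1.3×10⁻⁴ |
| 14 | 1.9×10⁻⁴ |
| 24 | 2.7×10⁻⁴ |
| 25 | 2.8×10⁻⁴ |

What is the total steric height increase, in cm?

Layer 1 at 25 °C → α = 2.8×10⁻⁴ K⁻¹
Layer 2 at 14 °C → α = 1.9×10⁻⁴ K⁻¹
Layer 3 at 2.1 °C → α = 0.94×10⁻⁴ K⁻¹
2.8×10⁻⁴ × 1.1 × 250 = 0.07700 m
Layer 2: 730 × 0.88 × 1.9×10⁻⁴ = 0.122056 m
Layer 3: 0.28 × 1100 × 0.94×10⁻⁴ = 0.028952 m
Δh = 0.07700 + 0.122056 + 0.028952 = 0.228008 m ≈ 22.8 cm

Δh = 22.8 cm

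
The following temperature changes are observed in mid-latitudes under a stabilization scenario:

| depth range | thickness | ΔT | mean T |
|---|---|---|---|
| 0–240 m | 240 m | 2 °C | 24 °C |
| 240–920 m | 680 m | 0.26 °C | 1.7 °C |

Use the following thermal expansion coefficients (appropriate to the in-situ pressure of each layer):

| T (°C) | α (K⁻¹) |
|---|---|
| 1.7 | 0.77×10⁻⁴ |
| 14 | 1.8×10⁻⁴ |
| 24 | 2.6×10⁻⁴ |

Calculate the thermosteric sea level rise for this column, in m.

about 0.138 m

Layer 1 at 24 °C → α = 2.6×10⁻⁴ K⁻¹
Layer 2 at 1.7 °C → α = 0.77×10⁻⁴ K⁻¹
0–240 m: 2 × 2.6×10⁻⁴ × 240 = 0.12480 m
680 × 0.77×10⁻⁴ × 0.26 = 0.0136136 m
Δh = 0.12480 + 0.0136136 = 0.1384136 m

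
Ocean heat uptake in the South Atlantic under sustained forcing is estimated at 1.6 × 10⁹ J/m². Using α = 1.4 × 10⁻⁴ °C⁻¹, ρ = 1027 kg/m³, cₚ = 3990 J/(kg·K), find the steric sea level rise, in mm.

Δh = αQ/(ρcₚ) = 1.4×10⁻⁴ × 1.6×10⁹ / (1027 × 3990) ≈ 0.054664 m

Δh ≈ 54.7 mm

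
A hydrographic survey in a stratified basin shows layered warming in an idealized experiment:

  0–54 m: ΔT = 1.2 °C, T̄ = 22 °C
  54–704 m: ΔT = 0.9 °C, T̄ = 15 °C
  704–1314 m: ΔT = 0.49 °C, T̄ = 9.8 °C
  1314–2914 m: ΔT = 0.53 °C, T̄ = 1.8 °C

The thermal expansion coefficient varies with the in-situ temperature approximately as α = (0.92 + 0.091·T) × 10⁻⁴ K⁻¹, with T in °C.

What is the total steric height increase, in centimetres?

Layer 1: α = (0.92 + 0.091×22)×10⁻⁴ = 2.922×10⁻⁴ K⁻¹
Layer 2: α = (0.92 + 0.091×15)×10⁻⁴ = 2.285×10⁻⁴ K⁻¹
Layer 3: α = (0.92 + 0.091×9.8)×10⁻⁴ = 1.8118×10⁻⁴ K⁻¹
Layer 4: α = (0.92 + 0.091×1.8)×10⁻⁴ = 1.0838×10⁻⁴ K⁻¹
2.922×10⁻⁴ × 1.2 × 54 = 0.01893456 m
Layer 2: 2.285×10⁻⁴ × 650 × 0.9 = 0.1336725 m
610 × 0.49 × 1.8118×10⁻⁴ = 0.054154702 m
1600 × 1.0838×10⁻⁴ × 0.53 = 0.09190624 m
Δh = 0.01893456 + 0.1336725 + 0.054154702 + 0.09190624 = 0.298668002 m

about 30 cm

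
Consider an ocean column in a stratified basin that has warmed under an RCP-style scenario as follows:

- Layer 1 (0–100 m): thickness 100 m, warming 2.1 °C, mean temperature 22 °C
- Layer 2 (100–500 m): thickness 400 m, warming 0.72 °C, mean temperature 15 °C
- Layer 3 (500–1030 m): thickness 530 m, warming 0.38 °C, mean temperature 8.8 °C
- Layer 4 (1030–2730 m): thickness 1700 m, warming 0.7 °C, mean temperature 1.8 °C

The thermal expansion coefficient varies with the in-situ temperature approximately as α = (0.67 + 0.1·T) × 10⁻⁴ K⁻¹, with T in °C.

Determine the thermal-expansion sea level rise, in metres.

Layer 1: α = (0.67 + 0.1×22)×10⁻⁴ = 2.87×10⁻⁴ K⁻¹
Layer 2: α = (0.67 + 0.1×15)×10⁻⁴ = 2.17×10⁻⁴ K⁻¹
Layer 3: α = (0.67 + 0.1×8.8)×10⁻⁴ = 1.55×10⁻⁴ K⁻¹
Layer 4: α = (0.67 + 0.1×1.8)×10⁻⁴ = 0.85×10⁻⁴ K⁻¹
Layer 1: 2.87×10⁻⁴ × 100 × 2.1 = 0.06027 m
400 × 2.17×10⁻⁴ × 0.72 = 0.062496 m
530 × 1.55×10⁻⁴ × 0.38 = 0.031217 m
Layer 4: 0.7 × 1700 × 0.85×10⁻⁴ = 0.10115 m
Δh = 0.06027 + 0.062496 + 0.031217 + 0.10115 = 0.255133 m ≈ 0.255 m

0.255 m of thermosteric rise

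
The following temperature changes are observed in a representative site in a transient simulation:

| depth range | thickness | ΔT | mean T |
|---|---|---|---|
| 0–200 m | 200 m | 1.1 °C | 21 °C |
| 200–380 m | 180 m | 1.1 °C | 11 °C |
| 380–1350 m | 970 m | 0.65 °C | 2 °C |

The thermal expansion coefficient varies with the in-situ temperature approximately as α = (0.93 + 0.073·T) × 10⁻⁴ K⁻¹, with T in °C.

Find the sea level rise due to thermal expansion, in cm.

15.6 cm of thermosteric rise

Layer 1: α = (0.93 + 0.073×21)×10⁻⁴ = 2.463×10⁻⁴ K⁻¹
Layer 2: α = (0.93 + 0.073×11)×10⁻⁴ = 1.733×10⁻⁴ K⁻¹
Layer 3: α = (0.93 + 0.073×2)×10⁻⁴ = 1.076×10⁻⁴ K⁻¹
0–200 m: 1.1 × 2.463×10⁻⁴ × 200 = 0.054186 m
200–380 m: 180 × 1.1 × 1.733×10⁻⁴ = 0.0343134 m
Layer 3: 1.076×10⁻⁴ × 0.65 × 970 = 0.0678418 m
Δh = 0.054186 + 0.0343134 + 0.0678418 = 0.1563412 m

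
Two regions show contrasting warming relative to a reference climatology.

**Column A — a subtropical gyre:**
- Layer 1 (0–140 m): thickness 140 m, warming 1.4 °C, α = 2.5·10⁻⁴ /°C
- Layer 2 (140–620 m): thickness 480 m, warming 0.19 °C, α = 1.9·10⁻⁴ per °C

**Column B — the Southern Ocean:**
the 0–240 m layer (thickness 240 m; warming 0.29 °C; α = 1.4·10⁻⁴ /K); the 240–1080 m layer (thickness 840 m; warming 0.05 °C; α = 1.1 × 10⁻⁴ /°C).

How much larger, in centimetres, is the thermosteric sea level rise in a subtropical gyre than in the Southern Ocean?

A 0–140 m: 140 × 1.4 × 2.5×10⁻⁴ = 0.04900 m
A 0.19 × 1.9×10⁻⁴ × 480 = 0.017328 m
A total: 0.066328 m
B Layer 1: 0.29 × 240 × 1.4×10⁻⁴ = 0.009744 m
B 240–1080 m: 840 × 1.1×10⁻⁴ × 0.05 = 0.00462 m
B total: 0.014364 m
Difference: 0.066328 − 0.014364 = 0.051964 m

Δh_A − Δh_B ≈ 5.20 cm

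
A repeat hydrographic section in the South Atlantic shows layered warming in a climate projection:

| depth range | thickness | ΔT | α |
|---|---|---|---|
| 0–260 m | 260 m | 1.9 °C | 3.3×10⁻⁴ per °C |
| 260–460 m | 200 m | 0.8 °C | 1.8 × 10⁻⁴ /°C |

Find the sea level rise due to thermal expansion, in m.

Δh = 0.192 m

0–260 m: 1.9 × 3.3×10⁻⁴ × 260 = 0.16302 m
260–460 m: 200 × 0.8 × 1.8×10⁻⁴ = 0.02880 m
Δh = 0.16302 + 0.02880 = 0.19182 m ≈ 0.192 m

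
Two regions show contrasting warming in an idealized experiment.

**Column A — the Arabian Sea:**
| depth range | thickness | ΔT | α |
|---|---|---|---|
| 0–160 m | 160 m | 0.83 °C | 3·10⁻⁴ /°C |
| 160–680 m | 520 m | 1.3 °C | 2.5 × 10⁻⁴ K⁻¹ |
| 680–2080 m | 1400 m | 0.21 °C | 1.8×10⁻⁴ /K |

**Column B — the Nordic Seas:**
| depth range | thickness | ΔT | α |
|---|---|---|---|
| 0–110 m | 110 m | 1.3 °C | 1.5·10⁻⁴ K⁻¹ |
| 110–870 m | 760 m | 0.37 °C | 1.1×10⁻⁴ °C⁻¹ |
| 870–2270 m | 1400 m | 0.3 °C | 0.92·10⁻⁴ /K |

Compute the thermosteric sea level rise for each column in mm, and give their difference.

A Layer 1: 3×10⁻⁴ × 160 × 0.83 = 0.03984 m
A Layer 2: 520 × 1.3 × 2.5×10⁻⁴ = 0.16900 m
A 1.8×10⁻⁴ × 0.21 × 1400 = 0.05292 m
A total: 0.26176 m
B Layer 1: 110 × 1.5×10⁻⁴ × 1.3 = 0.02145 m
B 110–870 m: 760 × 1.1×10⁻⁴ × 0.37 = 0.030932 m
B Layer 3: 0.3 × 1400 × 0.92×10⁻⁴ = 0.03864 m
B total: 0.091022 m
Difference: 0.26176 − 0.091022 = 0.170738 m

Δh_A ≈ 260 mm, Δh_B ≈ 91 mm; difference ≈ 170 mm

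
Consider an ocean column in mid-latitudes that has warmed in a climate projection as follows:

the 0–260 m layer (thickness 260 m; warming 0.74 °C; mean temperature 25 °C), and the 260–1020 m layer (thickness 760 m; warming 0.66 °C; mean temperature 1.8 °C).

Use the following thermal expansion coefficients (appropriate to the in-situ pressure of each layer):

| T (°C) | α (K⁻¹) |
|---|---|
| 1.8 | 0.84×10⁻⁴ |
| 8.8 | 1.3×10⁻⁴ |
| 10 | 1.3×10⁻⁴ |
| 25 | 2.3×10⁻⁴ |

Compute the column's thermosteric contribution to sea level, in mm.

Layer 1 at 25 °C → α = 2.3×10⁻⁴ K⁻¹
Layer 2 at 1.8 °C → α = 0.84×10⁻⁴ K⁻¹
260 × 0.74 × 2.3×10⁻⁴ = 0.044252 m
Layer 2: 760 × 0.84×10⁻⁴ × 0.66 = 0.0421344 m
Δh = 0.044252 + 0.0421344 = 0.0863864 m ≈ 86.4 mm

about 86.4 mm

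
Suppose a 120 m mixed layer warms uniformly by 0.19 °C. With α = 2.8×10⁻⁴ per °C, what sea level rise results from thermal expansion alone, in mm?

Δh = αΔT·H = 2.8×10⁻⁴ × 0.19 × 120 = 0.006384 m

6.38 mm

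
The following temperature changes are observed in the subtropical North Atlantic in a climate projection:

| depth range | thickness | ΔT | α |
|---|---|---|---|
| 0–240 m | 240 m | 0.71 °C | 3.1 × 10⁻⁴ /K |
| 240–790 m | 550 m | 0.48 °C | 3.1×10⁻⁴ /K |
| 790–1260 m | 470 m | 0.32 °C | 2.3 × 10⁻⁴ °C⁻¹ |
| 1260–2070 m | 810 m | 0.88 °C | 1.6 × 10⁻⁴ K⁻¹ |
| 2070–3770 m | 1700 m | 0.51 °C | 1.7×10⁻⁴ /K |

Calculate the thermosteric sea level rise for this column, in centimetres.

43.1 cm of thermosteric rise

3.1×10⁻⁴ × 240 × 0.71 = 0.052824 m
240–790 m: 550 × 3.1×10⁻⁴ × 0.48 = 0.08184 m
790–1260 m: 0.32 × 470 × 2.3×10⁻⁴ = 0.034592 m
0.88 × 1.6×10⁻⁴ × 810 = 0.114048 m
Layer 5: 1700 × 1.7×10⁻⁴ × 0.51 = 0.14739 m
Δh = 0.052824 + 0.08184 + 0.034592 + 0.114048 + 0.14739 = 0.430694 m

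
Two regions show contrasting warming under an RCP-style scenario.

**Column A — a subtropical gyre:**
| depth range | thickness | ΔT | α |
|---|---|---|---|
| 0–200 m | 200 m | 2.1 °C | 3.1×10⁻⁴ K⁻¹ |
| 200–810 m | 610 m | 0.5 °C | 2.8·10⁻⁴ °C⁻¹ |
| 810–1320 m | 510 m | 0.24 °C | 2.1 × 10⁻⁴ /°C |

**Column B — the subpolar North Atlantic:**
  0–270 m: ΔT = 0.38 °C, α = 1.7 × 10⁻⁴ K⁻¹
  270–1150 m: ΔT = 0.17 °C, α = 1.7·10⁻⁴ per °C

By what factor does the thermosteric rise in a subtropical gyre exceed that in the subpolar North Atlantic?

a factor of 5.6

A 2.1 × 200 × 3.1×10⁻⁴ = 0.13020 m
A 200–810 m: 610 × 0.5 × 2.8×10⁻⁴ = 0.08540 m
A 0.24 × 2.1×10⁻⁴ × 510 = 0.025704 m
A total: 0.241304 m
B 0–270 m: 1.7×10⁻⁴ × 0.38 × 270 = 0.017442 m
B 270–1150 m: 0.17 × 880 × 1.7×10⁻⁴ = 0.025432 m
B total: 0.042874 m
Ratio: 0.241304 / 0.042874 ≈ 5.628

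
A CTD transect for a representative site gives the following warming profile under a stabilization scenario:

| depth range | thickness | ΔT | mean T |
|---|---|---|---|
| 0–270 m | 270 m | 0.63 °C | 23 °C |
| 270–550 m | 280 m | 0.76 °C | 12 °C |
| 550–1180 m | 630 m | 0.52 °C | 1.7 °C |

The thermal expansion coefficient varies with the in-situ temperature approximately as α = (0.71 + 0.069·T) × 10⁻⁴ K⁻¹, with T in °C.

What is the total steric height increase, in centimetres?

Δh = 9.89 cm

Layer 1: α = (0.71 + 0.069×23)×10⁻⁴ = 2.297×10⁻⁴ K⁻¹
Layer 2: α = (0.71 + 0.069×12)×10⁻⁴ = 1.538×10⁻⁴ K⁻¹
Layer 3: α = (0.71 + 0.069×1.7)×10⁻⁴ = 0.8273×10⁻⁴ K⁻¹
Layer 1: 2.297×10⁻⁴ × 270 × 0.63 = 0.03907197 m
270–550 m: 280 × 1.538×10⁻⁴ × 0.76 = 0.03272864 m
630 × 0.52 × 0.8273×10⁻⁴ = 0.027102348 m
Δh = 0.03907197 + 0.03272864 + 0.027102348 = 0.098902958 m ≈ 9.89 cm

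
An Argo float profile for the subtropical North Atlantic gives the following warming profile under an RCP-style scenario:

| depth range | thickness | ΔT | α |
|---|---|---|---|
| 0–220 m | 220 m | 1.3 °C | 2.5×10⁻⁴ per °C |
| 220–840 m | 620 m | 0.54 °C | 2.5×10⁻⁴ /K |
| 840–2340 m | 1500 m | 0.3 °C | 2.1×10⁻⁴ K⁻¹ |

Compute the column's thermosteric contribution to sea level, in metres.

Layer 1: 1.3 × 2.5×10⁻⁴ × 220 = 0.07150 m
220–840 m: 2.5×10⁻⁴ × 0.54 × 620 = 0.08370 m
840–2340 m: 1500 × 0.3 × 2.1×10⁻⁴ = 0.09450 m
Δh = 0.07150 + 0.08370 + 0.09450 = 0.24970 m ≈ 0.250 m

Δh ≈ 0.250 m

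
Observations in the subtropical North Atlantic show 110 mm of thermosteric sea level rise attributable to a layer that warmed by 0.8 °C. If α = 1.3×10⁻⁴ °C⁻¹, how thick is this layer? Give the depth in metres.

H = Δh/(αΔT) = 0.11 / (1.3×10⁻⁴ × 0.8) ≈ 1058 m

1100 m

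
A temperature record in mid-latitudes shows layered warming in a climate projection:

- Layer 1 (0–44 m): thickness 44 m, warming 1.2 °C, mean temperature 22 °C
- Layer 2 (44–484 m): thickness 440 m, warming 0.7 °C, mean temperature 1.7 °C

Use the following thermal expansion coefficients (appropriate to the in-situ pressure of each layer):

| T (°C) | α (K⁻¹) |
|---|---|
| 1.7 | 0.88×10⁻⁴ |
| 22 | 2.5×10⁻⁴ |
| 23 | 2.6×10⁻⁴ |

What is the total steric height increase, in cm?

Layer 1 at 22 °C → α = 2.5×10⁻⁴ K⁻¹
Layer 2 at 1.7 °C → α = 0.88×10⁻⁴ K⁻¹
1.2 × 2.5×10⁻⁴ × 44 = 0.01320 m
44–484 m: 0.7 × 440 × 0.88×10⁻⁴ = 0.027104 m
Δh = 0.01320 + 0.027104 = 0.040304 m

about 4.03 cm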